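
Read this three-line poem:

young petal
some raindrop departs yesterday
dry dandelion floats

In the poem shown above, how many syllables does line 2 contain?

Line 2: some (1), raindrop (2), departs (2), yesterday (3) → 8

8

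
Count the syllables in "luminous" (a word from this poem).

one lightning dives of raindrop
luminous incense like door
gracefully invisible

"luminous" has 3 syllables.

3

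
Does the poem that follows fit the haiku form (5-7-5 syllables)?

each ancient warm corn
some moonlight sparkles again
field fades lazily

Yes

Line 1: each (1), ancient (2), warm (1), corn (1) → 5 ✓
Line 2: some (1), moonlight (2), sparkles (2), again (2) → 7 ✓
Line 3: field (1), fades (1), lazily (3) → 5 ✓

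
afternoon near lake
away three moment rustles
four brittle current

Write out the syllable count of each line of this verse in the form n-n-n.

Line 1: "afternoon near lake": 3+1+1 = 5
Line 2: "away three moment rustles": 2+1+2+2 = 7
Line 3: "four brittle current": 1+2+2 = 5

5-7-5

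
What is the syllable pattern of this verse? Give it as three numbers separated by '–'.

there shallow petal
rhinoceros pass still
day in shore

5–6–3

Line 1: there(1) + shallow(2) + petal(2) = 5
Line 2: rhinoceros(4) + pass(1) + still(1) = 6
Line 3: day(1) + in(1) + shore(1) = 3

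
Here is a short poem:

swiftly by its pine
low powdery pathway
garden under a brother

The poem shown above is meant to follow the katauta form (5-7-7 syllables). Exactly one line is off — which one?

The second line

Line 1: swiftly (2), by (1), its (1), pine (1) → 5 ✓
Line 2: low (1), powdery (3), pathway (2) → 6 (expected 7)
Line 3: garden (2), under (2), a (1), brother (2) → 7 ✓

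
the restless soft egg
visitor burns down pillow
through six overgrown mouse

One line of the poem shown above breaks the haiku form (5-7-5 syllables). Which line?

Line 1: "the restless soft egg": 1+2+1+1 = 5 ✓
Line 2: "visitor burns down pillow": 3+1+1+2 = 7 ✓
Line 3: "through six overgrown mouse": 1+1+3+1 = 6 (expected 5)

The third line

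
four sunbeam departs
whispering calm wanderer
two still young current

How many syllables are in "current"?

2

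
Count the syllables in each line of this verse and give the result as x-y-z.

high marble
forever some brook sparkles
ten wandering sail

3-7-5

Line 1: "high marble": 1+2 = 3
Line 2: "forever some brook sparkles": 3+1+1+2 = 7
Line 3: "ten wandering sail": 1+3+1 = 5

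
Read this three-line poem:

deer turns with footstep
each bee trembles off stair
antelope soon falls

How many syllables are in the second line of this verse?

6

The second line: each(1) + bee(1) + trembles(2) + off(1) + stair(1) = 6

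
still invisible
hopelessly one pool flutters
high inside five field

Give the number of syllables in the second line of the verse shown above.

The second line: hopelessly(3) + one(1) + pool(1) + flutters(2) = 7

7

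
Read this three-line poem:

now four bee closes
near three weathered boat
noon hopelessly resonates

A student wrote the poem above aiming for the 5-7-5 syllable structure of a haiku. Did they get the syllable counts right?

No

Line 1: "now four bee closes": 1+1+1+2 = 5 ✓
Line 2: "near three weathered boat": 1+1+2+1 = 5 (expected 7)
Line 3: "noon hopelessly resonates": 1+3+3 = 7 (expected 5)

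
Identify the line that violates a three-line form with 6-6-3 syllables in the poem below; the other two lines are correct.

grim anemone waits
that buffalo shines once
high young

Line 1: grim (1), anemone (4), waits (1) → 6 ✓
Line 2: that (1), buffalo (3), shines (1), once (1) → 6 ✓
Line 3: high (1), young (1) → 2 (expected 3)

The third line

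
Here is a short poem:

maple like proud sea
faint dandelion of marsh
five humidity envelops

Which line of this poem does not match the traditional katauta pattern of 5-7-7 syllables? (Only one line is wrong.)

Line 1: maple (2), like (1), proud (1), sea (1) → 5 ✓
Line 2: faint (1), dandelion (4), of (1), marsh (1) → 7 ✓
Line 3: five (1), humidity (4), envelops (3) → 8 (expected 7)

Line 3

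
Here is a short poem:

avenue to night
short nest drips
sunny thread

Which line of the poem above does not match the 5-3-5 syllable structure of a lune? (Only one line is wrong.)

Line 1: "avenue to night": 3+1+1 = 5 ✓
Line 2: "short nest drips": 1+1+1 = 3 ✓
Line 3: "sunny thread": 2+1 = 3 (expected 5)

The third line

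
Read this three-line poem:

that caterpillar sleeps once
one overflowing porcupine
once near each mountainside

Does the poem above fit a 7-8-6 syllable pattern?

Yes

Line 1: that(1) + caterpillar(4) + sleeps(1) + once(1) = 7 ✓
Line 2: one(1) + overflowing(4) + porcupine(3) = 8 ✓
Line 3: once(1) + near(1) + each(1) + mountainside(3) = 6 ✓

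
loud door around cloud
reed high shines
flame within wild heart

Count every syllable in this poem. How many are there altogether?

13

Line 1: loud(1) + door(1) + around(2) + cloud(1) = 5
Line 2: reed(1) + high(1) + shines(1) = 3
Line 3: flame(1) + within(2) + wild(1) + heart(1) = 5
Total: 5 + 3 + 5 = 13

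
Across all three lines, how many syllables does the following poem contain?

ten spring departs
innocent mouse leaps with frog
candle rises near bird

Line 1: ten(1) + spring(1) + departs(2) = 4
Line 2: innocent(3) + mouse(1) + leaps(1) + with(1) + frog(1) = 7
Line 3: candle(2) + rises(2) + near(1) + bird(1) = 6
Total: 4 + 7 + 6 = 17

17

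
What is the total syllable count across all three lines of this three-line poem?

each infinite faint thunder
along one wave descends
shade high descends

Line 1: "each infinite faint thunder": 1+3+1+2 = 7
Line 2: "along one wave descends": 2+1+1+2 = 6
Line 3: "shade high descends": 1+1+2 = 4
Total: 7 + 6 + 4 = 17

17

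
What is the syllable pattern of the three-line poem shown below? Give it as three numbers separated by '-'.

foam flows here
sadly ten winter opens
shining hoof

Line 1: "foam flows here": 1+1+1 = 3
Line 2: "sadly ten winter opens": 2+1+2+2 = 7
Line 3: "shining hoof": 2+1 = 3

3-7-3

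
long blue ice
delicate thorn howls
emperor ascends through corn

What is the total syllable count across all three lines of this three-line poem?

Line 1: "long blue ice": 1+1+1 = 3
Line 2: "delicate thorn howls": 3+1+1 = 5
Line 3: "emperor ascends through corn": 3+2+1+1 = 7
Total: 3 + 5 + 7 = 15

15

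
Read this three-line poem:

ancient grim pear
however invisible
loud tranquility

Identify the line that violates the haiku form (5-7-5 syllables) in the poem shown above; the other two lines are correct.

Line 1: ancient (2), grim (1), pear (1) → 4 (expected 5)
Line 2: however (3), invisible (4) → 7 ✓
Line 3: loud (1), tranquility (4) → 5 ✓

The first line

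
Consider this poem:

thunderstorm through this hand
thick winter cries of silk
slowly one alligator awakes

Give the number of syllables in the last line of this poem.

The last line: slowly(2) + one(1) + alligator(4) + awakes(2) = 9

9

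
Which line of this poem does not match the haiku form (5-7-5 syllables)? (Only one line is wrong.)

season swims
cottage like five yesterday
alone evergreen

The first line

Line 1: season (2), swims (1) → 3 (expected 5)
Line 2: cottage (2), like (1), five (1), yesterday (3) → 7 ✓
Line 3: alone (2), evergreen (3) → 5 ✓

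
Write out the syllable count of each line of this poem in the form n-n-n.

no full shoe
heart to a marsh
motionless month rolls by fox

Line 1: no(1) + full(1) + shoe(1) = 3
Line 2: heart(1) + to(1) + a(1) + marsh(1) = 4
Line 3: motionless(3) + month(1) + rolls(1) + by(1) + fox(1) = 7

3-4-7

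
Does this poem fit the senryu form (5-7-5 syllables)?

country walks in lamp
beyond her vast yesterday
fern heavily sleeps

Yes

Line 1: country (2), walks (1), in (1), lamp (1) → 5 ✓
Line 2: beyond (2), her (1), vast (1), yesterday (3) → 7 ✓
Line 3: fern (1), heavily (3), sleeps (1) → 5 ✓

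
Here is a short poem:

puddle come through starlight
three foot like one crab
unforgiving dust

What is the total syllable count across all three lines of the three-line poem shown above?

Line 1: "puddle come through starlight": 2+1+1+2 = 6
Line 2: "three foot like one crab": 1+1+1+1+1 = 5
Line 3: "unforgiving dust": 4+1 = 5
Total: 6 + 5 + 5 = 16

16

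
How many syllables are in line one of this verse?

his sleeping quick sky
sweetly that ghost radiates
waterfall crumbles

5

Line one: "his sleeping quick sky": 1+2+1+1 = 5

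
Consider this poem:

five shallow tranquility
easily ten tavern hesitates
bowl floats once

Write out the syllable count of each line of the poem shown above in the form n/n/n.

Line 1: five (1), shallow (2), tranquility (4) → 7
Line 2: easily (3), ten (1), tavern (2), hesitates (3) → 9
Line 3: bowl (1), floats (1), once (1) → 3

7/9/3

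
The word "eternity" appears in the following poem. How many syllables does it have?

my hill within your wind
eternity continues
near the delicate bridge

4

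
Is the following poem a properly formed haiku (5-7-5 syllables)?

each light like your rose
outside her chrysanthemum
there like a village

Yes

Line 1: each(1) + light(1) + like(1) + your(1) + rose(1) = 5 ✓
Line 2: outside(2) + her(1) + chrysanthemum(4) = 7 ✓
Line 3: there(1) + like(1) + a(1) + village(2) = 5 ✓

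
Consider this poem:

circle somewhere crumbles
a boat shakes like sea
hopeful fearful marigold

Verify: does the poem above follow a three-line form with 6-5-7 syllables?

Line 1: "circle somewhere crumbles": 2+2+2 = 6 ✓
Line 2: "a boat shakes like sea": 1+1+1+1+1 = 5 ✓
Line 3: "hopeful fearful marigold": 2+2+3 = 7 ✓

Yes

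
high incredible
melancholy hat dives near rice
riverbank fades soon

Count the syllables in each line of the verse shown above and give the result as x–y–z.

Line 1: high(1) + incredible(4) = 5
Line 2: melancholy(4) + hat(1) + dives(1) + near(1) + rice(1) = 8
Line 3: riverbank(3) + fades(1) + soon(1) = 5

5–8–5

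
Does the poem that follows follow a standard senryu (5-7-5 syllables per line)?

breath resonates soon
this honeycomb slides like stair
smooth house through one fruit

Line 1: "breath resonates soon": 1+3+1 = 5 ✓
Line 2: "this honeycomb slides like stair": 1+3+1+1+1 = 7 ✓
Line 3: "smooth house through one fruit": 1+1+1+1+1 = 5 ✓

Yes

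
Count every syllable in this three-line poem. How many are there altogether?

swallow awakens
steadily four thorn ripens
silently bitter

Line 1: swallow (2), awakens (3) → 5
Line 2: steadily (3), four (1), thorn (1), ripens (2) → 7
Line 3: silently (3), bitter (2) → 5
Total: 5 + 7 + 5 = 17

17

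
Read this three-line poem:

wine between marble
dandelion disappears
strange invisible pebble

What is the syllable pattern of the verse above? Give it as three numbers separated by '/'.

Line 1: wine (1), between (2), marble (2) → 5
Line 2: dandelion (4), disappears (3) → 7
Line 3: strange (1), invisible (4), pebble (2) → 7

5/7/7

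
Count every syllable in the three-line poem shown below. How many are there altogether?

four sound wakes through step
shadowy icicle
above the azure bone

Line 1: "four sound wakes through step": 1+1+1+1+1 = 5
Line 2: "shadowy icicle": 3+3 = 6
Line 3: "above the azure bone": 2+1+2+1 = 6
Total: 5 + 6 + 6 = 17

17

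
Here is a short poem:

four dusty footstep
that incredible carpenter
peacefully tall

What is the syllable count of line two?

Line two: "that incredible carpenter": 1+4+3 = 8

8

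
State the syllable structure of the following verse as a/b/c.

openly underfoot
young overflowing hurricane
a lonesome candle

6/8/5

Line 1: "openly underfoot": 3+3 = 6
Line 2: "young overflowing hurricane": 1+4+3 = 8
Line 3: "a lonesome candle": 1+2+2 = 5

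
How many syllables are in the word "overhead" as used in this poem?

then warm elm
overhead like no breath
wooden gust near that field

3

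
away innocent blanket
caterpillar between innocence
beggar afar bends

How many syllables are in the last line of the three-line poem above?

5

The last line: "beggar afar bends": 2+2+1 = 5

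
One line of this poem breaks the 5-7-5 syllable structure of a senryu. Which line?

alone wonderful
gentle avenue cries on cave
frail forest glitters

Line 2

Line 1: "alone wonderful": 2+3 = 5 ✓
Line 2: "gentle avenue cries on cave": 2+3+1+1+1 = 8 (expected 7)
Line 3: "frail forest glitters": 1+2+2 = 5 ✓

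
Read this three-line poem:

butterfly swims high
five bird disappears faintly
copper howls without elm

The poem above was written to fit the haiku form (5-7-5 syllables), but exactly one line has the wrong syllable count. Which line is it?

The third line

Line 1: butterfly (3), swims (1), high (1) → 5 ✓
Line 2: five (1), bird (1), disappears (3), faintly (2) → 7 ✓
Line 3: copper (2), howls (1), without (2), elm (1) → 6 (expected 5)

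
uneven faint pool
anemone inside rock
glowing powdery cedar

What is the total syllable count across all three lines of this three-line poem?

Line 1: uneven(3) + faint(1) + pool(1) = 5
Line 2: anemone(4) + inside(2) + rock(1) = 7
Line 3: glowing(2) + powdery(3) + cedar(2) = 7
Total: 5 + 7 + 7 = 19

19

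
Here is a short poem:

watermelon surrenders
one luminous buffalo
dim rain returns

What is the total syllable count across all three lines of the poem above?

18

Line 1: watermelon(4) + surrenders(3) = 7
Line 2: one(1) + luminous(3) + buffalo(3) = 7
Line 3: dim(1) + rain(1) + returns(2) = 4
Total: 7 + 7 + 4 = 18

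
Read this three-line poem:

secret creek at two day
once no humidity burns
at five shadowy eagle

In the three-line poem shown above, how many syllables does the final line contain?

7

The final line: at (1), five (1), shadowy (3), eagle (2) → 7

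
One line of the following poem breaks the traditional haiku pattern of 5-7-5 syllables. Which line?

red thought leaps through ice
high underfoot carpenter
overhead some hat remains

Line 3

Line 1: red (1), thought (1), leaps (1), through (1), ice (1) → 5 ✓
Line 2: high (1), underfoot (3), carpenter (3) → 7 ✓
Line 3: overhead (3), some (1), hat (1), remains (2) → 7 (expected 5)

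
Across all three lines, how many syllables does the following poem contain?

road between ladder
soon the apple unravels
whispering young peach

Line 1: road (1), between (2), ladder (2) → 5
Line 2: soon (1), the (1), apple (2), unravels (3) → 7
Line 3: whispering (3), young (1), peach (1) → 5
Total: 5 + 7 + 5 = 17

17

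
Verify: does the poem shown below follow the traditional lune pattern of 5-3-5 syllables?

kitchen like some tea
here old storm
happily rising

Line 1: kitchen (2), like (1), some (1), tea (1) → 5 ✓
Line 2: here (1), old (1), storm (1) → 3 ✓
Line 3: happily (3), rising (2) → 5 ✓

Yes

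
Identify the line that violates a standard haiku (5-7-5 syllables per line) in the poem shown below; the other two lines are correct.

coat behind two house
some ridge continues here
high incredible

Line 2

Line 1: coat (1), behind (2), two (1), house (1) → 5 ✓
Line 2: some (1), ridge (1), continues (3), here (1) → 6 (expected 7)
Line 3: high (1), incredible (4) → 5 ✓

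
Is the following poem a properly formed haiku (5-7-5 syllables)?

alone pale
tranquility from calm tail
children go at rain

Line 1: alone(2) + pale(1) = 3 (expected 5)
Line 2: tranquility(4) + from(1) + calm(1) + tail(1) = 7 ✓
Line 3: children(2) + go(1) + at(1) + rain(1) = 5 ✓

No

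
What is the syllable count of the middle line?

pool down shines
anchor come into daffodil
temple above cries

The middle line: "anchor come into daffodil": 2+1+2+3 = 8

8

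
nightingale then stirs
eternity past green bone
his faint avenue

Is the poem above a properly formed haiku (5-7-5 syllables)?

Line 1: nightingale(3) + then(1) + stirs(1) = 5 ✓
Line 2: eternity(4) + past(1) + green(1) + bone(1) = 7 ✓
Line 3: his(1) + faint(1) + avenue(3) = 5 ✓

Yes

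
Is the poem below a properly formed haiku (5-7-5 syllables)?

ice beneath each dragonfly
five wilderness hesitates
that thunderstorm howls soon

Line 1: "ice beneath each dragonfly": 1+2+1+3 = 7 (expected 5)
Line 2: "five wilderness hesitates": 1+3+3 = 7 ✓
Line 3: "that thunderstorm howls soon": 1+3+1+1 = 6 (expected 5)

No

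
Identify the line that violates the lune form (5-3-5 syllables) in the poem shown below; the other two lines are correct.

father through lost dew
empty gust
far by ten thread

Line 3

Line 1: father (2), through (1), lost (1), dew (1) → 5 ✓
Line 2: empty (2), gust (1) → 3 ✓
Line 3: far (1), by (1), ten (1), thread (1) → 4 (expected 5)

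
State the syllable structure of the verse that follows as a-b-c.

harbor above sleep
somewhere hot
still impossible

Line 1: "harbor above sleep": 2+2+1 = 5
Line 2: "somewhere hot": 2+1 = 3
Line 3: "still impossible": 1+4 = 5

5-3-5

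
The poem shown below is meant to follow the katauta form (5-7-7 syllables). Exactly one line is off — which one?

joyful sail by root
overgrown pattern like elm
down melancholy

The third line

Line 1: joyful(2) + sail(1) + by(1) + root(1) = 5 ✓
Line 2: overgrown(3) + pattern(2) + like(1) + elm(1) = 7 ✓
Line 3: down(1) + melancholy(4) = 5 (expected 7)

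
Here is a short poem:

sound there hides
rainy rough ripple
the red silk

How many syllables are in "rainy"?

2

"rainy" has 2 syllables.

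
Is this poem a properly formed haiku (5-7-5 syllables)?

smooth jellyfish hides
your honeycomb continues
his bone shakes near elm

Yes

Line 1: smooth (1), jellyfish (3), hides (1) → 5 ✓
Line 2: your (1), honeycomb (3), continues (3) → 7 ✓
Line 3: his (1), bone (1), shakes (1), near (1), elm (1) → 5 ✓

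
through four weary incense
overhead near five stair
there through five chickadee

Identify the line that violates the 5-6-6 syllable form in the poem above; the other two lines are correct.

The first line

Line 1: "through four weary incense": 1+1+2+2 = 6 (expected 5)
Line 2: "overhead near five stair": 3+1+1+1 = 6 ✓
Line 3: "there through five chickadee": 1+1+1+3 = 6 ✓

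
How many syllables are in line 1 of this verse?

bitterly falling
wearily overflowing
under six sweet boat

Line 1: bitterly (3), falling (2) → 5

5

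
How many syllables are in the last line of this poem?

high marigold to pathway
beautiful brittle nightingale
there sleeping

3

The last line: there (1), sleeping (2) → 3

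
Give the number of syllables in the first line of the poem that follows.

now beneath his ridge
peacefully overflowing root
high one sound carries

The first line: now(1) + beneath(2) + his(1) + ridge(1) = 5

5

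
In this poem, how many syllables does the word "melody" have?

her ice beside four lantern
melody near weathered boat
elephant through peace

3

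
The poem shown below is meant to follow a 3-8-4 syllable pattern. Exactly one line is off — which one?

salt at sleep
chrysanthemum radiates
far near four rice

Line 1: salt (1), at (1), sleep (1) → 3 ✓
Line 2: chrysanthemum (4), radiates (3) → 7 (expected 8)
Line 3: far (1), near (1), four (1), rice (1) → 4 ✓

Line 2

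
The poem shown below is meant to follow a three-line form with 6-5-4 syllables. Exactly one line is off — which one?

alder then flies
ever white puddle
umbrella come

The first line

Line 1: alder (2), then (1), flies (1) → 4 (expected 6)
Line 2: ever (2), white (1), puddle (2) → 5 ✓
Line 3: umbrella (3), come (1) → 4 ✓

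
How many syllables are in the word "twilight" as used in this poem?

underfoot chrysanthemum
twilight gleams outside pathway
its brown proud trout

2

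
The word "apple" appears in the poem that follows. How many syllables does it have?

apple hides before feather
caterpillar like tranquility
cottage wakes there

2

"apple" has 2 syllables.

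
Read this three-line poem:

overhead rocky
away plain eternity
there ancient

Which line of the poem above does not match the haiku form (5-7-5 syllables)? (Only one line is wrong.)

Line 1: "overhead rocky": 3+2 = 5 ✓
Line 2: "away plain eternity": 2+1+4 = 7 ✓
Line 3: "there ancient": 1+2 = 3 (expected 5)

The third line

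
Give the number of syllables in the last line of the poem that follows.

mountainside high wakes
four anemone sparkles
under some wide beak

5

The last line: under(2) + some(1) + wide(1) + beak(1) = 5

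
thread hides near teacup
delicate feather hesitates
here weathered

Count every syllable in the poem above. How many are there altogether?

Line 1: thread (1), hides (1), near (1), teacup (2) → 5
Line 2: delicate (3), feather (2), hesitates (3) → 8
Line 3: here (1), weathered (2) → 3
Total: 5 + 8 + 3 = 16

16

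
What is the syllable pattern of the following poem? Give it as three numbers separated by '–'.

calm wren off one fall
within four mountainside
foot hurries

5–6–3

Line 1: calm (1), wren (1), off (1), one (1), fall (1) → 5
Line 2: within (2), four (1), mountainside (3) → 6
Line 3: foot (1), hurries (2) → 3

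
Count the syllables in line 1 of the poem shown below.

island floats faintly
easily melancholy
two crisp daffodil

5

Line 1: island (2), floats (1), faintly (2) → 5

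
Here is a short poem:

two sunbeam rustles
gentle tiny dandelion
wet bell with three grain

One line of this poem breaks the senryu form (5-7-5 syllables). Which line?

The second line

Line 1: two (1), sunbeam (2), rustles (2) → 5 ✓
Line 2: gentle (2), tiny (2), dandelion (4) → 8 (expected 7)
Line 3: wet (1), bell (1), with (1), three (1), grain (1) → 5 ✓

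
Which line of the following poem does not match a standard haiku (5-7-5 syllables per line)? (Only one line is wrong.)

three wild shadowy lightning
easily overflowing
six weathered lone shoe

Line 1

Line 1: three(1) + wild(1) + shadowy(3) + lightning(2) = 7 (expected 5)
Line 2: easily(3) + overflowing(4) = 7 ✓
Line 3: six(1) + weathered(2) + lone(1) + shoe(1) = 5 ✓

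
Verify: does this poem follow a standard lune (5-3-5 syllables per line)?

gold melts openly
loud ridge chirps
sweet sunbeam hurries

Yes

Line 1: gold(1) + melts(1) + openly(3) = 5 ✓
Line 2: loud(1) + ridge(1) + chirps(1) = 3 ✓
Line 3: sweet(1) + sunbeam(2) + hurries(2) = 5 ✓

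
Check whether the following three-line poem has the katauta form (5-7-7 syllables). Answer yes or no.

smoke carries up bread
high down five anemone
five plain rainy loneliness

Yes

Line 1: "smoke carries up bread": 1+2+1+1 = 5 ✓
Line 2: "high down five anemone": 1+1+1+4 = 7 ✓
Line 3: "five plain rainy loneliness": 1+1+2+3 = 7 ✓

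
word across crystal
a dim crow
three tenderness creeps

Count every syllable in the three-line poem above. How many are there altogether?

Line 1: word (1), across (2), crystal (2) → 5
Line 2: a (1), dim (1), crow (1) → 3
Line 3: three (1), tenderness (3), creeps (1) → 5
Total: 5 + 3 + 5 = 13

13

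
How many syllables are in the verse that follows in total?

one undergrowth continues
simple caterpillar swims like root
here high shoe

Line 1: "one undergrowth continues": 1+3+3 = 7
Line 2: "simple caterpillar swims like root": 2+4+1+1+1 = 9
Line 3: "here high shoe": 1+1+1 = 3
Total: 7 + 9 + 3 = 19

19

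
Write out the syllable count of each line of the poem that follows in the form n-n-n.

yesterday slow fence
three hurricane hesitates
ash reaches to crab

Line 1: yesterday(3) + slow(1) + fence(1) = 5
Line 2: three(1) + hurricane(3) + hesitates(3) = 7
Line 3: ash(1) + reaches(2) + to(1) + crab(1) = 5

5-7-5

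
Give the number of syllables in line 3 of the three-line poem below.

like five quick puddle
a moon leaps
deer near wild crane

Line 3: deer(1) + near(1) + wild(1) + crane(1) = 4

4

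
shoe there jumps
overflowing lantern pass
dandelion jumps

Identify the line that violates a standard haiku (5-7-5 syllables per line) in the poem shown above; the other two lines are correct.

Line 1

Line 1: "shoe there jumps": 1+1+1 = 3 (expected 5)
Line 2: "overflowing lantern pass": 4+2+1 = 7 ✓
Line 3: "dandelion jumps": 4+1 = 5 ✓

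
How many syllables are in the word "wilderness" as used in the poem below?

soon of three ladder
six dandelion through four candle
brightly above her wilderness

"wilderness" has 3 syllables.

3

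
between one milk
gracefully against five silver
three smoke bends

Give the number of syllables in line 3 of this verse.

3

Line 3: three(1) + smoke(1) + bends(1) = 3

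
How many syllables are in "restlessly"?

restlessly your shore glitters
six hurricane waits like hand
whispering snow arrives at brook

3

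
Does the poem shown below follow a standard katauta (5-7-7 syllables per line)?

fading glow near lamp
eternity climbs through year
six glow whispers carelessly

Line 1: fading (2), glow (1), near (1), lamp (1) → 5 ✓
Line 2: eternity (4), climbs (1), through (1), year (1) → 7 ✓
Line 3: six (1), glow (1), whispers (2), carelessly (3) → 7 ✓

Yes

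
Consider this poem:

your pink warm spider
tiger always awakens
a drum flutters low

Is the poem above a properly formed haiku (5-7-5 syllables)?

Yes

Line 1: your(1) + pink(1) + warm(1) + spider(2) = 5 ✓
Line 2: tiger(2) + always(2) + awakens(3) = 7 ✓
Line 3: a(1) + drum(1) + flutters(2) + low(1) = 5 ✓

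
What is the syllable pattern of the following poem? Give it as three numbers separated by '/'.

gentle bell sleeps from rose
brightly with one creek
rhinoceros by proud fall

Line 1: "gentle bell sleeps from rose": 2+1+1+1+1 = 6
Line 2: "brightly with one creek": 2+1+1+1 = 5
Line 3: "rhinoceros by proud fall": 4+1+1+1 = 7

6/5/7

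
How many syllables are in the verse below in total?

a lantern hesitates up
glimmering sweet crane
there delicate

Line 1: a (1), lantern (2), hesitates (3), up (1) → 7
Line 2: glimmering (3), sweet (1), crane (1) → 5
Line 3: there (1), delicate (3) → 4
Total: 7 + 5 + 4 = 16

16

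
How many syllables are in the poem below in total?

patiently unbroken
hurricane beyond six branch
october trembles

Line 1: patiently(3) + unbroken(3) = 6
Line 2: hurricane(3) + beyond(2) + six(1) + branch(1) = 7
Line 3: october(3) + trembles(2) = 5
Total: 6 + 7 + 5 = 18

18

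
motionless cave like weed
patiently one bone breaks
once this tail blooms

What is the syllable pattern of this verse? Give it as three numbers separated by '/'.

Line 1: "motionless cave like weed": 3+1+1+1 = 6
Line 2: "patiently one bone breaks": 3+1+1+1 = 6
Line 3: "once this tail blooms": 1+1+1+1 = 4

6/6/4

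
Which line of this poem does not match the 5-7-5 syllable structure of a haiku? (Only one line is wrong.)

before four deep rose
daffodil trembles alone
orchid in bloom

The third line

Line 1: before(2) + four(1) + deep(1) + rose(1) = 5 ✓
Line 2: daffodil(3) + trembles(2) + alone(2) = 7 ✓
Line 3: orchid(2) + in(1) + bloom(1) = 4 (expected 5)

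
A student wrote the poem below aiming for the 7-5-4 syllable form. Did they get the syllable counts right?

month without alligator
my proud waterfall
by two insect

Yes

Line 1: month(1) + without(2) + alligator(4) = 7 ✓
Line 2: my(1) + proud(1) + waterfall(3) = 5 ✓
Line 3: by(1) + two(1) + insect(2) = 4 ✓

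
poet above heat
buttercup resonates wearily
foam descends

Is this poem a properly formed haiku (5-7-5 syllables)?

Line 1: poet (2), above (2), heat (1) → 5 ✓
Line 2: buttercup (3), resonates (3), wearily (3) → 9 (expected 7)
Line 3: foam (1), descends (2) → 3 (expected 5)

No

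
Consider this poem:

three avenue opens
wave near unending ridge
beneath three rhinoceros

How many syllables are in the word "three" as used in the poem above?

1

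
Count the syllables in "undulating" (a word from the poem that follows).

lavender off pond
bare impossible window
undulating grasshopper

"undulating" has 4 syllables.

4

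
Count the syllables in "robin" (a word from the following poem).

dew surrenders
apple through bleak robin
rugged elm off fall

2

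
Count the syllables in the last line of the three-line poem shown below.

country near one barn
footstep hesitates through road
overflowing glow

5

The last line: overflowing (4), glow (1) → 5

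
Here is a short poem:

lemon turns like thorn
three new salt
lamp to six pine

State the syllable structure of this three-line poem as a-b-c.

5-3-4

Line 1: lemon (2), turns (1), like (1), thorn (1) → 5
Line 2: three (1), new (1), salt (1) → 3
Line 3: lamp (1), to (1), six (1), pine (1) → 4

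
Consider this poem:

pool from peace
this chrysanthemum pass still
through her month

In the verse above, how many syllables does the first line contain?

3

The first line: pool(1) + from(1) + peace(1) = 3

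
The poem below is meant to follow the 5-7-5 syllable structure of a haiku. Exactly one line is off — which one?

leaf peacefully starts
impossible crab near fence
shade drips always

Line 3

Line 1: "leaf peacefully starts": 1+3+1 = 5 ✓
Line 2: "impossible crab near fence": 4+1+1+1 = 7 ✓
Line 3: "shade drips always": 1+1+2 = 4 (expected 5)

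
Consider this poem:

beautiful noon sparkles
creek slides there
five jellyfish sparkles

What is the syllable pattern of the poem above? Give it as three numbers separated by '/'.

Line 1: beautiful (3), noon (1), sparkles (2) → 6
Line 2: creek (1), slides (1), there (1) → 3
Line 3: five (1), jellyfish (3), sparkles (2) → 6

6/3/6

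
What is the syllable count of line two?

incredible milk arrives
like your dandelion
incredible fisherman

6

Line two: "like your dandelion": 1+1+4 = 6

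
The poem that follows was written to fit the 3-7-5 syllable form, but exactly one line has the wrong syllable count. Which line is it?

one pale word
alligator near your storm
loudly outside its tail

Line 3

Line 1: one (1), pale (1), word (1) → 3 ✓
Line 2: alligator (4), near (1), your (1), storm (1) → 7 ✓
Line 3: loudly (2), outside (2), its (1), tail (1) → 6 (expected 5)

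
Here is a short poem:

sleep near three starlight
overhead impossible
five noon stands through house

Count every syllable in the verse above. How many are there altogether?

17

Line 1: sleep (1), near (1), three (1), starlight (2) → 5
Line 2: overhead (3), impossible (4) → 7
Line 3: five (1), noon (1), stands (1), through (1), house (1) → 5
Total: 5 + 7 + 5 = 17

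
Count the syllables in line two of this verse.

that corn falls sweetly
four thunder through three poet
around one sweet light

Line two: four (1), thunder (2), through (1), three (1), poet (2) → 7

7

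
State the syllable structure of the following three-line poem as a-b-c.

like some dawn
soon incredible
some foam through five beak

Line 1: like(1) + some(1) + dawn(1) = 3
Line 2: soon(1) + incredible(4) = 5
Line 3: some(1) + foam(1) + through(1) + five(1) + beak(1) = 5

3-5-5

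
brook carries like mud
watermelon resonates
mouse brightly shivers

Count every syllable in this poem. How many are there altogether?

Line 1: brook(1) + carries(2) + like(1) + mud(1) = 5
Line 2: watermelon(4) + resonates(3) = 7
Line 3: mouse(1) + brightly(2) + shivers(2) = 5
Total: 5 + 7 + 5 = 17

17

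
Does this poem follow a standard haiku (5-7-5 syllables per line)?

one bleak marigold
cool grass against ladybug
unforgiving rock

Line 1: one (1), bleak (1), marigold (3) → 5 ✓
Line 2: cool (1), grass (1), against (2), ladybug (3) → 7 ✓
Line 3: unforgiving (4), rock (1) → 5 ✓

Yes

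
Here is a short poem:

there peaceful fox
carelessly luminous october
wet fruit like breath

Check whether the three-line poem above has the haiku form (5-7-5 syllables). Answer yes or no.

Line 1: there(1) + peaceful(2) + fox(1) = 4 (expected 5)
Line 2: carelessly(3) + luminous(3) + october(3) = 9 (expected 7)
Line 3: wet(1) + fruit(1) + like(1) + breath(1) = 4 (expected 5)

No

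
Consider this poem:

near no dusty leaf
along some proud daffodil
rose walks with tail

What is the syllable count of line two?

Line two: "along some proud daffodil": 2+1+1+3 = 7

7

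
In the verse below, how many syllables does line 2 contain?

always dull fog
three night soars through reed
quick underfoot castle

5

Line 2: three (1), night (1), soars (1), through (1), reed (1) → 5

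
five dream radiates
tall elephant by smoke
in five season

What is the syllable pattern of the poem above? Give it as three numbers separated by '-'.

5-6-4

Line 1: "five dream radiates": 1+1+3 = 5
Line 2: "tall elephant by smoke": 1+3+1+1 = 6
Line 3: "in five season": 1+1+2 = 4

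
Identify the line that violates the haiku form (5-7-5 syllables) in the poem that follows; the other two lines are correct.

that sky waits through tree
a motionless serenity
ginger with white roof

Line 2

Line 1: that (1), sky (1), waits (1), through (1), tree (1) → 5 ✓
Line 2: a (1), motionless (3), serenity (4) → 8 (expected 7)
Line 3: ginger (2), with (1), white (1), roof (1) → 5 ✓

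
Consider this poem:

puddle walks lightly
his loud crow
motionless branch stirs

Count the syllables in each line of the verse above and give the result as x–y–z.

5–3–5

Line 1: puddle(2) + walks(1) + lightly(2) = 5
Line 2: his(1) + loud(1) + crow(1) = 3
Line 3: motionless(3) + branch(1) + stirs(1) = 5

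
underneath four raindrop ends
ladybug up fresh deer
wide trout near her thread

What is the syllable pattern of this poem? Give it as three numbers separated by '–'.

Line 1: underneath(3) + four(1) + raindrop(2) + ends(1) = 7
Line 2: ladybug(3) + up(1) + fresh(1) + deer(1) = 6
Line 3: wide(1) + trout(1) + near(1) + her(1) + thread(1) = 5

7–6–5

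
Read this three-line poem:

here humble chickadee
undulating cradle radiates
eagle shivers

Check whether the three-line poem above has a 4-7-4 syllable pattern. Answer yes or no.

No

Line 1: here(1) + humble(2) + chickadee(3) = 6 (expected 4)
Line 2: undulating(4) + cradle(2) + radiates(3) = 9 (expected 7)
Line 3: eagle(2) + shivers(2) = 4 ✓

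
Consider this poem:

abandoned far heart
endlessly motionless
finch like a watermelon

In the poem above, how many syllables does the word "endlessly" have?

3

"endlessly" has 3 syllables.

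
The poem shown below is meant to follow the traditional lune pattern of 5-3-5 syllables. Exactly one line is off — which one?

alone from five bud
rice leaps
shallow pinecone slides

Line 1: alone(2) + from(1) + five(1) + bud(1) = 5 ✓
Line 2: rice(1) + leaps(1) = 2 (expected 3)
Line 3: shallow(2) + pinecone(2) + slides(1) = 5 ✓

The second line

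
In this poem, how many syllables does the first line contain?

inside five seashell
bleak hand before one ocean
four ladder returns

5

The first line: inside (2), five (1), seashell (2) → 5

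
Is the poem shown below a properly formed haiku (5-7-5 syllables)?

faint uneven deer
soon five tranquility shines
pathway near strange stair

Line 1: "faint uneven deer": 1+3+1 = 5 ✓
Line 2: "soon five tranquility shines": 1+1+4+1 = 7 ✓
Line 3: "pathway near strange stair": 2+1+1+1 = 5 ✓

Yes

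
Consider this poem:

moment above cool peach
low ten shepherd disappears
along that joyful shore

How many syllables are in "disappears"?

3

"disappears" has 3 syllables.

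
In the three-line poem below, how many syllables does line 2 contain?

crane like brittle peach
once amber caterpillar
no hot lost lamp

Line 2: once(1) + amber(2) + caterpillar(4) = 7

7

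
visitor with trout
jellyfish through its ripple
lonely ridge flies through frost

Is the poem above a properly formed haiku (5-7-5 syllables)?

No

Line 1: visitor(3) + with(1) + trout(1) = 5 ✓
Line 2: jellyfish(3) + through(1) + its(1) + ripple(2) = 7 ✓
Line 3: lonely(2) + ridge(1) + flies(1) + through(1) + frost(1) = 6 (expected 5)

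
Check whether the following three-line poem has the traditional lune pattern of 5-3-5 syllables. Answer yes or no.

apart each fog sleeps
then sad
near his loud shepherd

No

Line 1: apart (2), each (1), fog (1), sleeps (1) → 5 ✓
Line 2: then (1), sad (1) → 2 (expected 3)
Line 3: near (1), his (1), loud (1), shepherd (2) → 5 ✓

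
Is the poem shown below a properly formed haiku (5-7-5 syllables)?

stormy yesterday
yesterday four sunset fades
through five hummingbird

Yes

Line 1: "stormy yesterday": 2+3 = 5 ✓
Line 2: "yesterday four sunset fades": 3+1+2+1 = 7 ✓
Line 3: "through five hummingbird": 1+1+3 = 5 ✓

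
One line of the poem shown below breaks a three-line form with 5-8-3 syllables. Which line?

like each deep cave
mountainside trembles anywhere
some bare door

The first line

Line 1: "like each deep cave": 1+1+1+1 = 4 (expected 5)
Line 2: "mountainside trembles anywhere": 3+2+3 = 8 ✓
Line 3: "some bare door": 1+1+1 = 3 ✓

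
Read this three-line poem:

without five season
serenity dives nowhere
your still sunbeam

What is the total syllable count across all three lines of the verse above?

Line 1: without (2), five (1), season (2) → 5
Line 2: serenity (4), dives (1), nowhere (2) → 7
Line 3: your (1), still (1), sunbeam (2) → 4
Total: 5 + 7 + 4 = 16

16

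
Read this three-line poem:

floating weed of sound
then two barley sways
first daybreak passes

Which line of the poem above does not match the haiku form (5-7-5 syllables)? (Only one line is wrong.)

Line 1: floating(2) + weed(1) + of(1) + sound(1) = 5 ✓
Line 2: then(1) + two(1) + barley(2) + sways(1) = 5 (expected 7)
Line 3: first(1) + daybreak(2) + passes(2) = 5 ✓

The second line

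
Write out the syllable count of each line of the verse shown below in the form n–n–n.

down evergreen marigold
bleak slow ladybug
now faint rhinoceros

Line 1: down(1) + evergreen(3) + marigold(3) = 7
Line 2: bleak(1) + slow(1) + ladybug(3) = 5
Line 3: now(1) + faint(1) + rhinoceros(4) = 6

7–5–6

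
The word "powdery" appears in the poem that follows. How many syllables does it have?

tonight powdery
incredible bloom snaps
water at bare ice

3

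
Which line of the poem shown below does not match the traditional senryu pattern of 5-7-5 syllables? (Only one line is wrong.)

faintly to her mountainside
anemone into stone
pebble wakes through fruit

Line 1: faintly (2), to (1), her (1), mountainside (3) → 7 (expected 5)
Line 2: anemone (4), into (2), stone (1) → 7 ✓
Line 3: pebble (2), wakes (1), through (1), fruit (1) → 5 ✓

The first line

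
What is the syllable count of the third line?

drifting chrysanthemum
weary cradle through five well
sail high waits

The third line: sail (1), high (1), waits (1) → 3

3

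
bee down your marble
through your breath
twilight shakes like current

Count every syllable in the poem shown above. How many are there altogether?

14

Line 1: bee (1), down (1), your (1), marble (2) → 5
Line 2: through (1), your (1), breath (1) → 3
Line 3: twilight (2), shakes (1), like (1), current (2) → 6
Total: 5 + 3 + 6 = 14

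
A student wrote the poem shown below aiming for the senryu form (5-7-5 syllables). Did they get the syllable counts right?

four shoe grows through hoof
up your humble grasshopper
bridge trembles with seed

Yes

Line 1: four(1) + shoe(1) + grows(1) + through(1) + hoof(1) = 5 ✓
Line 2: up(1) + your(1) + humble(2) + grasshopper(3) = 7 ✓
Line 3: bridge(1) + trembles(2) + with(1) + seed(1) = 5 ✓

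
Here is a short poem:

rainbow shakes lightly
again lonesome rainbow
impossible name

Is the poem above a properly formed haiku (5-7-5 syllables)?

Line 1: "rainbow shakes lightly": 2+1+2 = 5 ✓
Line 2: "again lonesome rainbow": 2+2+2 = 6 (expected 7)
Line 3: "impossible name": 4+1 = 5 ✓

No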